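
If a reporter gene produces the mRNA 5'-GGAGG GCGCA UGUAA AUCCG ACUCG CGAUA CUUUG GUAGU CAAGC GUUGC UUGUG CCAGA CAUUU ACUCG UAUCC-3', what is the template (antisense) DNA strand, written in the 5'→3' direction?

5'-GGATACGAGTAAATGTCTGGCACAAGCAACGCTTGACTACCAAAGTATCGCGAGTCGGATTTACATGCGCCCTCC-3'

Replace U with T to get the coding DNA strand: GGAGGGCGCATGTAAATCCGACTCGCGATACTTTGGTAGTCAAGCGTTGCTTGTGCCAGACATTTACTCGTATCC. The template strand is its reverse complement (complement CCTCCCGCGTACATTTAGGCTGAGCGCTATGAAACCATCAGTTCGCAACGAACACGGTCTGTAAATGAGCATAGG, then reverse).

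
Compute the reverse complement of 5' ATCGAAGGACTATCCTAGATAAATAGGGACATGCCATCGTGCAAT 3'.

5′-ATTGCACGATGGCATGTCCCTATTTATCTAGGATAGTCCTTCGAT-3′

Complement each base (A↔T, G↔C): TAGCTTCCTGATAGGATCTATTTATCCCTGTACGGTAGCACGTTA. Then reverse.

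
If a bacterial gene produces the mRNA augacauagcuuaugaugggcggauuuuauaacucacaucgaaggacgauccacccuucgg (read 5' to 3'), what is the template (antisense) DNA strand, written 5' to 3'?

5'-CCGAAGGGTGGATCGTCCTTCGATGTGAGTTATAAAATCCGCCCATCATAAGCTATGTCAT-3'

Replace U with T to get the coding DNA strand: ATGACATAGCTTATGATGGGCGGATTTTATAACTCACATCGAAGGACGATCCACCCTTCGG. The template strand is its reverse complement (complement TACTGTATCGAATACTACCCGCCTAAAATATTGAGTGTAGCTTCCTGCTAGGTGGGAAGCC, then reverse).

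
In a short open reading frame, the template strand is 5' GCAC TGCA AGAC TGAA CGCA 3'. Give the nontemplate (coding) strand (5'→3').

5'-TGCGTTCAGTCTTGCAGTGC-3'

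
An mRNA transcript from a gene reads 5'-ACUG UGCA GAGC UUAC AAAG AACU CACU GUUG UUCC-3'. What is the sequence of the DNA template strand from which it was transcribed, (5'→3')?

Replace U with T to get the coding DNA strand: ACTGTGCAGAGCTTACAAAGAACTCACTGTTGTTCC. The template strand is its reverse complement (complement TGACACGTCTCGAATGTTTCTTGAGTGACAACAAGG, then reverse).

5'-GGAACAACAGTGAGTTCTTTGTAAGCTCTGCACAGT-3'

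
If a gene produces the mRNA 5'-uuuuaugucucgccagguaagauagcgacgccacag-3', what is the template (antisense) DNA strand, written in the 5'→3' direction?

Replace U with T to get the coding DNA strand: TTTTATGTCTCGCCAGGTAAGATAGCGACGCCACAG. The template strand is its reverse complement (complement AAAATACAGAGCGGTCCATTCTATCGCTGCGGTGTC, then reverse).

5′-CTGTGGCGTCGCTATCTTACCTGGCGAGACATAAAA-3′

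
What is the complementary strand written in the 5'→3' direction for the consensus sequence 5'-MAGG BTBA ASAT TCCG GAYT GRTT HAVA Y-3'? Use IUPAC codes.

Standard pairs A↔T, G↔C; ambiguity codes pair R↔Y, M↔K, S↔S, B↔V, H↔D. Complement (KTCCVAVTTSTAAGGCCTRACYAADTBTR), then reverse for 5'→3'.

5'-RTBTDAAYCARTCCGGAATSTTVAVCCTK-3'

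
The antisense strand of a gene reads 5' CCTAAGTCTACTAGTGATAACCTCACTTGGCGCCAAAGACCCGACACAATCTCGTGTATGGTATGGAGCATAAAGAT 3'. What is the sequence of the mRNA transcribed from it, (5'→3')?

5′-AUCUUUAUGCUCCAUACCAUACACGAGAUUGUGUCGGGUCUUUGGCGCCAAGUGAGGUUAUCACUAGUAGACUUAGG-3′

RNA polymerase reads the template 3'→5' and synthesizes mRNA 5'→3' by base-pairing (A→U, T→A, G↔C). The complement of the template is GGATTCAGATGATCACTATTGGAGTGAACCGCGGTTTCTGGGCTGTGTTAGAGCACATACCATACCTCGTATTTCTA; antiparallel, so 5'→3' the coding strand is ATCTTTATGCTCCATACCATACACGAGATTGTGTCGGGTCTTTGGCGCCAAGTGAGGTTATCACTAGTAGACTTAGG. Replace T with U for the mRNA.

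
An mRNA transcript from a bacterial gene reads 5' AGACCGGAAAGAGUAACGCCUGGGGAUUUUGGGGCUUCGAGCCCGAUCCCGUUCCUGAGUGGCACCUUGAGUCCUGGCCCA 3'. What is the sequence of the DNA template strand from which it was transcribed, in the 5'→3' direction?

Replace U with T to get the coding DNA strand: AGACCGGAAAGAGTAACGCCTGGGGATTTTGGGGCTTCGAGCCCGATCCCGTTCCTGAGTGGCACCTTGAGTCCTGGCCCA. The template strand is its reverse complement (complement TCTGGCCTTTCTCATTGCGGACCCCTAAAACCCCGAAGCTCGGGCTAGGGCAAGGACTCACCGTGGAACTCAGGACCGGGT, then reverse).

5'-TGGGCCAGGACTCAAGGTGCCACTCAGGAACGGGATCGGGCTCGAAGCCCCAAAATCCCCAGGCGTTACTCTTTCCGGTCT-3'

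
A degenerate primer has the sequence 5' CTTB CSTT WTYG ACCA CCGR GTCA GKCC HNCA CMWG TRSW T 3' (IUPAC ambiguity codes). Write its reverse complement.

Standard pairs A↔T, G↔C; ambiguity codes pair R↔Y, M↔K, W↔W, S↔S, B↔V, H↔D, N↔N. Complement (GAAVGSAAWARCTGGTGGCYCAGTCMGGDNGTGKWCAYSWA), then reverse for 5'→3'.

5'-AWSYACWKGTGNDGGMCTGACYCGGTGGTCRAWAASGVAAG-3'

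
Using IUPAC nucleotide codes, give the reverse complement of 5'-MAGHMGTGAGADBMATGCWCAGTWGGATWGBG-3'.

Standard pairs A↔T, G↔C; ambiguity codes pair M↔K, W↔W, B↔V, D↔H. Complement (KTCDKCACTCTHVKTACGWGTCAWCCTAWCVC), then reverse for 5'→3'.

5'-CVCWATCCWACTGWGCATKVHTCTCACKDCTK-3'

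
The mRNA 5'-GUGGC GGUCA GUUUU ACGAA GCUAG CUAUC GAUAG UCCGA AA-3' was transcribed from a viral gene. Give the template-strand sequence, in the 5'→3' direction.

5'-TTTCGGACTATCGATAGCTAGCTTCGTAAAACTGACCGCCAC-3'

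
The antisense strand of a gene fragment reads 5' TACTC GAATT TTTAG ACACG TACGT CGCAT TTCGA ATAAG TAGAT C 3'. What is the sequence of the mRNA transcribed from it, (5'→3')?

5'-GAUCUACUUAUUCGAAAUGCGACGUACGUGUCUAAAAAUUCGAGUA-3'

The mRNA has the sequence of the coding strand (reverse complement of the template) with T→U. Reverse complement of TACTCGAATTTTTAGACACGTACGTCGCATTTCGAATAAGTAGATC is GATCTACTTATTCGAAATGCGACGTACGTGTCTAAAAATTCGAGTA; then T→U.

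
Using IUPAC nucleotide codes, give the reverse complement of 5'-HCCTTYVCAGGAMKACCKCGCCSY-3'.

5'-RSGGCGMGGTMKTCCTGBRAAGGD-3'

Standard pairs A↔T, G↔C; ambiguity codes pair Y↔R, M↔K, S↔S, H↔D, V↔B. Complement (DGGAARBGTCCTKMTGGMGCGGSR), then reverse for 5'→3'.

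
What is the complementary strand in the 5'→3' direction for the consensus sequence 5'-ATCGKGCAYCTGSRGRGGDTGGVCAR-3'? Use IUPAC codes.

Standard pairs A↔T, G↔C; ambiguity codes pair R↔Y, K↔M, S↔S, D↔H, V↔B. Complement (TAGCMCGTRGACSYCYCCHACCBGTY), then reverse for 5'→3'.

5'-YTGBCCAHCCYCYSCAGRTGCMCGAT-3'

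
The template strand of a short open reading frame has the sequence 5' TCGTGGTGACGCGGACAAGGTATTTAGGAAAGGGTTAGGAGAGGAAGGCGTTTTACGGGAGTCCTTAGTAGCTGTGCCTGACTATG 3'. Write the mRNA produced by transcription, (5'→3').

5'-CAUAGUCAGGCACAGCUACUAAGGACUCCCGUAAAACGCCUUCCUCUCCUAACCCUUUCCUAAAUACCUUGUCCGCGUCACCACGA-3'

The mRNA has the sequence of the coding strand (reverse complement of the template) with T→U. Reverse complement of TCGTGGTGACGCGGACAAGGTATTTAGGAAAGGGTTAGGAGAGGAAGGCGTTTTACGGGAGTCCTTAGTAGCTGTGCCTGACTATG is CATAGTCAGGCACAGCTACTAAGGACTCCCGTAAAACGCCTTCCTCTCCTAACCCTTTCCTAAATACCTTGTCCGCGTCACCACGA; then T→U.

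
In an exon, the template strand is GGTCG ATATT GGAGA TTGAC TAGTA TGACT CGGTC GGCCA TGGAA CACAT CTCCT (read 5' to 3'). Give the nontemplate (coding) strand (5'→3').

5′-AGGAGATGTGTTCCATGGCCGACCGAGTCATACTAGTCAATCTCCAATATCGACC-3′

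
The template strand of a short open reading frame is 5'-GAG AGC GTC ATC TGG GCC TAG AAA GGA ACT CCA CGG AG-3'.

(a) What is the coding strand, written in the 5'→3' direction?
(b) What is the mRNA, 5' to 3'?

(a) 5'-CTCCGTGGAGTTCCTTTCTAGGCCCAGATGACGCTCTC-3'
(b) 5′-CUCCGUGGAGUUCCUUUCUAGGCCCAGAUGACGCUCUC-3′

(a) The coding strand is the reverse complement of the template: complement CTCTCGCAGTAGACCCGGATCTTTCCTTGAGGTGCCTC, then reverse.
(b) mRNA has the coding-strand sequence with T→U.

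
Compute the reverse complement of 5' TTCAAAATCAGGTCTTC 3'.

Reading the sequence 3'→5' and pairing each base (A↔T, G↔C) gives the reverse complement directly.

5'-GAAGACCTGATTTTGAA-3'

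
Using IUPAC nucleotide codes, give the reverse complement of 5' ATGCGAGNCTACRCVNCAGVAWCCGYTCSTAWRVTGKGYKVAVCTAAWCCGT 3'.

Standard pairs A↔T, G↔C; ambiguity codes pair R↔Y, K↔M, W↔W, S↔S, V↔B, N↔N. Complement (TACGCTCNGATGYGBNGTCBTWGGCRAGSATWYBACMCRMBTBGATTWGGCA), then reverse for 5'→3'.

5′-ACGGWTTAGBTBMRCMCABYWTASGARCGGWTBCTGNBGYGTAGNCTCGCAT-3′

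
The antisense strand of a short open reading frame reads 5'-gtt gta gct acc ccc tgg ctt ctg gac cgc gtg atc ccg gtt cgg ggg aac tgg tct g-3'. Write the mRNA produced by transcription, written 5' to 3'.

5′-CAGACCAGUUCCCCCGAACCGGGAUCACGCGGUCCAGAAGCCAGGGGGUAGCUACAAC-3′

The mRNA has the sequence of the coding strand (reverse complement of the template) with T→U. Reverse complement of GTTGTAGCTACCCCCTGGCTTCTGGACCGCGTGATCCCGGTTCGGGGGAACTGGTCTG is CAGACCAGTTCCCCCGAACCGGGATCACGCGGTCCAGAAGCCAGGGGGTAGCTACAAC; then T→U.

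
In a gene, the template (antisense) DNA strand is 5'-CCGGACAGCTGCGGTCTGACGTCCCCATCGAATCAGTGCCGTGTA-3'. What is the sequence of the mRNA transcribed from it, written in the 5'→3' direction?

5'-UACACGGCACUGAUUCGAUGGGGACGUCAGACCGCAGCUGUCCGG-3'

The mRNA has the sequence of the coding strand (reverse complement of the template) with T→U. Reverse complement of CCGGACAGCTGCGGTCTGACGTCCCCATCGAATCAGTGCCGTGTA is TACACGGCACTGATTCGATGGGGACGTCAGACCGCAGCTGTCCGG; then T→U.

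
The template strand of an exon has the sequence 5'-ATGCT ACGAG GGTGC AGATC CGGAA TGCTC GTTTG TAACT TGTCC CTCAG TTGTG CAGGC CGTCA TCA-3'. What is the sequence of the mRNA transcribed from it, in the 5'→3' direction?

5′-UGAUGACGGCCUGCACAACUGAGGGACAAGUUACAAACGAGCAUUCCGGAUCUGCACCCUCGUAGCAU-3′

RNA polymerase reads the template 3'→5' and synthesizes mRNA 5'→3' by base-pairing (A→U, T→A, G↔C). The complement of the template is TACGATGCTCCCACGTCTAGGCCTTACGAGCAAACATTGAACAGGGAGTCAACACGTCCGGCAGTAGT; antiparallel, so 5'→3' the coding strand is TGATGACGGCCTGCACAACTGAGGGACAAGTTACAAACGAGCATTCCGGATCTGCACCCTCGTAGCAT. Replace T with U for the mRNA.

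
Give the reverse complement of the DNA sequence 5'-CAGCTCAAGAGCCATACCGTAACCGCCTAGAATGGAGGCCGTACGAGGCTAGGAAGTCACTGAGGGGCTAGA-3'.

5'-TCTAGCCCCTCAGTGACTTCCTAGCCTCGTACGGCCTCCATTCTAGGCGGTTACGGTATGGCTCTTGAGCTG-3'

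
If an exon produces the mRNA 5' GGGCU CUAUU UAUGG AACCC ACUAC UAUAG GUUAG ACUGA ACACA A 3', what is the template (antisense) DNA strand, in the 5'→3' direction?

5'-TTGTGTTCAGTCTAACCTATAGTAGTGGGTTCCATAAATAGAGCCC-3'

Replace U with T to get the coding DNA strand: GGGCTCTATTTATGGAACCCACTACTATAGGTTAGACTGAACACAA. The template strand is its reverse complement (complement CCCGAGATAAATACCTTGGGTGATGATATCCAATCTGACTTGTGTT, then reverse).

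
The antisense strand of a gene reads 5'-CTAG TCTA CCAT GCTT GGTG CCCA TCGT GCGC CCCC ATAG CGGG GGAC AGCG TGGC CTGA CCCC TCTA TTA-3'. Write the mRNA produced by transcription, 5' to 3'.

5'-UAAUAGAGGGGUCAGGCCACGCUGUCCCCCGCUAUGGGGGCGCACGAUGGGCACCAAGCAUGGUAGACUAG-3'

RNA polymerase reads the template 3'→5' and synthesizes mRNA 5'→3' by base-pairing (A→U, T→A, G↔C). The complement of the template is GATCAGATGGTACGAACCACGGGTAGCACGCGGGGGTATCGCCCCCTGTCGCACCGGACTGGGGAGATAAT; antiparallel, so 5'→3' the coding strand is TAATAGAGGGGTCAGGCCACGCTGTCCCCCGCTATGGGGGCGCACGATGGGCACCAAGCATGGTAGACTAG. Replace T with U for the mRNA.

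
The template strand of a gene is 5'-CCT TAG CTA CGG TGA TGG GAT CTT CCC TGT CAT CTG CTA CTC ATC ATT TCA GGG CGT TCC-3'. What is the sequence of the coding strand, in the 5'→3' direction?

5'-GGAACGCCCTGAAATGATGAGTAGCAGATGACAGGGAAGATCCCATCACCGTAGCTAAGG-3'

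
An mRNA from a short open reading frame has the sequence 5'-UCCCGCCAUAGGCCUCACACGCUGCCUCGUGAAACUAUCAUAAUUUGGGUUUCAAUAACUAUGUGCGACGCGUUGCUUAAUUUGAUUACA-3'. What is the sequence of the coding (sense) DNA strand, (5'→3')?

The coding DNA strand has the same 5'→3' sequence as the mRNA with U replaced by T.

5′-TCCCGCCATAGGCCTCACACGCTGCCTCGTGAAACTATCATAATTTGGGTTTCAATAACTATGTGCGACGCGTTGCTTAATTTGATTACA-3′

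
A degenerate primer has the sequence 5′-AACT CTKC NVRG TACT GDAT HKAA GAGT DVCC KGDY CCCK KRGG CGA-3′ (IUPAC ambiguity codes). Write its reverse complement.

5'-TCGCCYMMGGGRHCMGGBHACTCTTMDATHCAGTACYBNGMAGAGTT-3'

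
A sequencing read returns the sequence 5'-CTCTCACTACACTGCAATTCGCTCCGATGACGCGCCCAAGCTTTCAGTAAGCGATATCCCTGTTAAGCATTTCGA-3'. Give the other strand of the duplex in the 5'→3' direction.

The complement of CTCTCACTACACTGCAATTCGCTCCGATGACGCGCCCAAGCTTTCAGTAAGCGATATCCCTGTTAAGCATTTCGA is GAGAGTGATGTGACGTTAAGCGAGGCTACTGCGCGGGTTCGAAAGTCATTCGCTATAGGGACAATTCGTAAAGCT (A↔T, G↔C). DNA strands are antiparallel, so the complementary strand runs 3'→5'; reversing gives the 5'→3' form.

5'-TCGAAATGCTTAACAGGGATATCGCTTACTGAAAGCTTGGGCGCGTCATCGGAGCGAATTGCAGTGTAGTGAGAG-3'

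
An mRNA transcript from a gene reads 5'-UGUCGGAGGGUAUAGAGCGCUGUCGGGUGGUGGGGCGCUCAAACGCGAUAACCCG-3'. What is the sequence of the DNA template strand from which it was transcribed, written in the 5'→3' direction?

Replace U with T to get the coding DNA strand: TGTCGGAGGGTATAGAGCGCTGTCGGGTGGTGGGGCGCTCAAACGCGATAACCCG. The template strand is its reverse complement (complement ACAGCCTCCCATATCTCGCGACAGCCCACCACCCCGCGAGTTTGCGCTATTGGGC, then reverse).

5'-CGGGTTATCGCGTTTGAGCGCCCCACCACCCGACAGCGCTCTATACCCTCCGACA-3'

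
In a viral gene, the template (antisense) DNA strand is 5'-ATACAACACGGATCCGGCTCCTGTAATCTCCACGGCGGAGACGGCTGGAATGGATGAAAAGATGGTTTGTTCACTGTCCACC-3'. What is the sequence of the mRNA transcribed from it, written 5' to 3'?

RNA polymerase reads the template 3'→5' and synthesizes mRNA 5'→3' by base-pairing (A→U, T→A, G↔C). The complement of the template is TATGTTGTGCCTAGGCCGAGGACATTAGAGGTGCCGCCTCTGCCGACCTTACCTACTTTTCTACCAAACAAGTGACAGGTGG; antiparallel, so 5'→3' the coding strand is GGTGGACAGTGAACAAACCATCTTTTCATCCATTCCAGCCGTCTCCGCCGTGGAGATTACAGGAGCCGGATCCGTGTTGTAT. Replace T with U for the mRNA.

5′-GGUGGACAGUGAACAAACCAUCUUUUCAUCCAUUCCAGCCGUCUCCGCCGUGGAGAUUACAGGAGCCGGAUCCGUGUUGUAU-3′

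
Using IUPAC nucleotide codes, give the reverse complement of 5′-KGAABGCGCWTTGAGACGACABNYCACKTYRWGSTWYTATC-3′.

5′-GATARWASCWYRAMGTGRNVTGTCGTCTCAAWGCGCVTTCM-3′

Standard pairs A↔T, G↔C; ambiguity codes pair R↔Y, K↔M, W↔W, S↔S, B↔V, N↔N. Complement (MCTTVCGCGWAACTCTGCTGTVNRGTGMARYWCSAWRATAG), then reverse for 5'→3'.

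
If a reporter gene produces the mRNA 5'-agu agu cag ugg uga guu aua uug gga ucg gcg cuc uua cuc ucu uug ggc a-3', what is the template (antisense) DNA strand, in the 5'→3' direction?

5'-TGCCCAAAGAGAGTAAGAGCGCCGATCCCAATATAACTCACCACTGACTACT-3'

Replace U with T to get the coding DNA strand: AGTAGTCAGTGGTGAGTTATATTGGGATCGGCGCTCTTACTCTCTTTGGGCA. The template strand is its reverse complement (complement TCATCAGTCACCACTCAATATAACCCTAGCCGCGAGAATGAGAGAAACCCGT, then reverse).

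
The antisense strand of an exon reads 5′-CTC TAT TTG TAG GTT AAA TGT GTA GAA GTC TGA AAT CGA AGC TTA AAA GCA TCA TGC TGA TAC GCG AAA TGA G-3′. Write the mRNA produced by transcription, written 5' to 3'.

The mRNA has the sequence of the coding strand (reverse complement of the template) with T→U. Reverse complement of CTCTATTTGTAGGTTAAATGTGTAGAAGTCTGAAATCGAAGCTTAAAAGCATCATGCTGATACGCGAAATGAG is CTCATTTCGCGTATCAGCATGATGCTTTTAAGCTTCGATTTCAGACTTCTACACATTTAACCTACAAATAGAG; then T→U.

5′-CUCAUUUCGCGUAUCAGCAUGAUGCUUUUAAGCUUCGAUUUCAGACUUCUACACAUUUAACCUACAAAUAGAG-3′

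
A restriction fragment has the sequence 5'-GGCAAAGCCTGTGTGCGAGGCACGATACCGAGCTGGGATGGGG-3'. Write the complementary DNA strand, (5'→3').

5'-CCCCATCCCAGCTCGGTATCGTGCCTCGCACACAGGCTTTGCC-3'

The complement of GGCAAAGCCTGTGTGCGAGGCACGATACCGAGCTGGGATGGGG is CCGTTTCGGACACACGCTCCGTGCTATGGCTCGACCCTACCCC (A↔T, G↔C). DNA strands are antiparallel, so the complementary strand runs 3'→5'; reversing gives the 5'→3' form.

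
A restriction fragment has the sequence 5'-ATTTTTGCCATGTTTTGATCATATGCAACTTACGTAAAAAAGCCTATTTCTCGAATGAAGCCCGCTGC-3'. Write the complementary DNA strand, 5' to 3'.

5'-GCAGCGGGCTTCATTCGAGAAATAGGCTTTTTTACGTAAGTTGCATATGATCAAAACATGGCAAAAAT-3'

The complement of ATTTTTGCCATGTTTTGATCATATGCAACTTACGTAAAAAAGCCTATTTCTCGAATGAAGCCCGCTGC is TAAAAACGGTACAAAACTAGTATACGTTGAATGCATTTTTTCGGATAAAGAGCTTACTTCGGGCGACG (A↔T, G↔C). DNA strands are antiparallel, so the complementary strand runs 3'→5'; reversing gives the 5'→3' form.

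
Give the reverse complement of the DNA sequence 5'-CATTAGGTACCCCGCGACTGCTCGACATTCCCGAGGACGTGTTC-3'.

5'-GAACACGTCCTCGGGAATGTCGAGCAGTCGCGGGGTACCTAATG-3'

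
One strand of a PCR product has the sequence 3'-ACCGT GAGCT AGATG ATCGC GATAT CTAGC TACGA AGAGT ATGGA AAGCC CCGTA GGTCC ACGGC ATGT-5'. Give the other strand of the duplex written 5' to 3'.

The strand is given 3'→5', so its complement runs 5'→3' in the same left-to-right order: pair each base A↔T, G↔C.

5'-TGGCACTCGATCTACTAGCGCTATAGATCGATGCTTCTCATACCTTTCGGGGCATCCAGGTGCCGTACA-3'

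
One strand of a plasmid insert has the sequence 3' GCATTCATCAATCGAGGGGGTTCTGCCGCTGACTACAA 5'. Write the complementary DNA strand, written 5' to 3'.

The strand is given 3'→5', so its complement runs 5'→3' in the same left-to-right order: pair each base A↔T, G↔C.

5′-CGTAAGTAGTTAGCTCCCCCAAGACGGCGACTGATGTT-3′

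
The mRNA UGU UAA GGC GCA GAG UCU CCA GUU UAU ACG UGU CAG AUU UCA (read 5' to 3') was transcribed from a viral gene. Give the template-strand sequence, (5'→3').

5'-TGAAATCTGACACGTATAAACTGGAGACTCTGCGCCTTAACA-3'

Replace U with T to get the coding DNA strand: TGTTAAGGCGCAGAGTCTCCAGTTTATACGTGTCAGATTTCA. The template strand is its reverse complement (complement ACAATTCCGCGTCTCAGAGGTCAAATATGCACAGTCTAAAGT, then reverse).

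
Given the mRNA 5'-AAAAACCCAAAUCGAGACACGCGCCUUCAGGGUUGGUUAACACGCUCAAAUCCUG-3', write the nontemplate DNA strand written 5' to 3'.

The coding DNA strand has the same 5'→3' sequence as the mRNA with U replaced by T.

5'-AAAAACCCAAATCGAGACACGCGCCTTCAGGGTTGGTTAACACGCTCAAATCCTG-3'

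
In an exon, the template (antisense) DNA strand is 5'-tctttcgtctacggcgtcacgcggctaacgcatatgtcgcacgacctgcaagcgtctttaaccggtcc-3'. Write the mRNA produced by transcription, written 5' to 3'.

5'-GGACCGGUUAAAGACGCUUGCAGGUCGUGCGACAUAUGCGUUAGCCGCGUGACGCCGUAGACGAAAGA-3'

RNA polymerase reads the template 3'→5' and synthesizes mRNA 5'→3' by base-pairing (A→U, T→A, G↔C). The complement of the template is AGAAAGCAGATGCCGCAGTGCGCCGATTGCGTATACAGCGTGCTGGACGTTCGCAGAAATTGGCCAGG; antiparallel, so 5'→3' the coding strand is GGACCGGTTAAAGACGCTTGCAGGTCGTGCGACATATGCGTTAGCCGCGTGACGCCGTAGACGAAAGA. Replace T with U for the mRNA.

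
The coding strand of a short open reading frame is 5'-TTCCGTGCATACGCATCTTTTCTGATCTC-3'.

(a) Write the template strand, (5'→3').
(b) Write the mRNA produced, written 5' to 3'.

(a) 5'-GAGATCAGAAAAGATGCGTATGCACGGAA-3'
(b) 5'-UUCCGUGCAUACGCAUCUUUUCUGAUCUC-3'

(a) The template strand is the reverse complement of the coding strand: complement AAGGCACGTATGCGTAGAAAAGACTAGAG, then reverse.
(b) mRNA matches the coding strand with T→U.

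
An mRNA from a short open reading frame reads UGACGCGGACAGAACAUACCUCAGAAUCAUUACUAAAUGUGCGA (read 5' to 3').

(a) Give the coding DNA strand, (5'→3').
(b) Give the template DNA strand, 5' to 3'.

(a) 5'-TGACGCGGACAGAACATACCTCAGAATCATTACTAAATGTGCGA-3'
(b) 5'-TCGCACATTTAGTAATGATTCTGAGGTATGTTCTGTCCGCGTCA-3'

(a) The coding strand matches the mRNA with U→T.
(b) The template strand is the reverse complement of the coding strand.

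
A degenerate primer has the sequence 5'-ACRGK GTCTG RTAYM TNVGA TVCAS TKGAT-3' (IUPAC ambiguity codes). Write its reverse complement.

5'-ATCMASTGBATCBNAKRTAYCAGACMCYGT-3'

Standard pairs A↔T, G↔C; ambiguity codes pair R↔Y, M↔K, S↔S, V↔B, N↔N. Complement (TGYCMCAGACYATRKANBCTABGTSAMCTA), then reverse for 5'→3'.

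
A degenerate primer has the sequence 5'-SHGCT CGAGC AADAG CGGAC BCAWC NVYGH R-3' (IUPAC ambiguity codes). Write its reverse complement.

Standard pairs A↔T, G↔C; ambiguity codes pair R↔Y, W↔W, S↔S, B↔V, D↔H, N↔N. Complement (SDCGAGCTCGTTHTCGCCTGVGTWGNBRCDY), then reverse for 5'→3'.

5'-YDCRBNGWTGVGTCCGCTHTTGCTCGAGCDS-3'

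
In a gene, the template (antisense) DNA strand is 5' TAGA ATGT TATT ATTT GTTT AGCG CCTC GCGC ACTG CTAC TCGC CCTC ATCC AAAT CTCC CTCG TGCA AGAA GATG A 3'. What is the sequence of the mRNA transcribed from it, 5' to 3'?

RNA polymerase reads the template 3'→5' and synthesizes mRNA 5'→3' by base-pairing (A→U, T→A, G↔C). The complement of the template is ATCTTACAATAATAAACAAATCGCGGAGCGCGTGACGATGAGCGGGAGTAGGTTTAGAGGGAGCACGTTCTTCTACT; antiparallel, so 5'→3' the coding strand is TCATCTTCTTGCACGAGGGAGATTTGGATGAGGGCGAGTAGCAGTGCGCGAGGCGCTAAACAAATAATAACATTCTA. Replace T with U for the mRNA.

5'-UCAUCUUCUUGCACGAGGGAGAUUUGGAUGAGGGCGAGUAGCAGUGCGCGAGGCGCUAAACAAAUAAUAACAUUCUA-3'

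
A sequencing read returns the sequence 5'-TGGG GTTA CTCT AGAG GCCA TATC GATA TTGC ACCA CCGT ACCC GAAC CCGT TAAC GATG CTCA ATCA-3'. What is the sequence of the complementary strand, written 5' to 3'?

5'-TGATTGAGCATCGTTAACGGGTTCGGGTACGGTGGTGCAATATCGATATGGCCTCTAGAGTAACCCCA-3'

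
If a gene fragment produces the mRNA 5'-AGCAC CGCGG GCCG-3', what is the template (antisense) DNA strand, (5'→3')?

Replace U with T to get the coding DNA strand: AGCACCGCGGGCCG. The template strand is its reverse complement (complement TCGTGGCGCCCGGC, then reverse).

5'-CGGCCCGCGGTGCT-3'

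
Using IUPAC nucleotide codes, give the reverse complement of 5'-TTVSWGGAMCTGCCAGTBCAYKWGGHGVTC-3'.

Standard pairs A↔T, G↔C; ambiguity codes pair Y↔R, M↔K, W↔W, S↔S, B↔V, H↔D. Complement (AABSWCCTKGACGGTCAVGTRMWCCDCBAG), then reverse for 5'→3'.

5'-GABCDCCWMRTGVACTGGCAGKTCCWSBAA-3'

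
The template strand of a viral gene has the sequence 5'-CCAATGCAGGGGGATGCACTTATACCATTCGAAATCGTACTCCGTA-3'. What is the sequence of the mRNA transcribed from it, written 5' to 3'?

5'-UACGGAGUACGAUUUCGAAUGGUAUAAGUGCAUCCCCCUGCAUUGG-3'

The mRNA has the sequence of the coding strand (reverse complement of the template) with T→U. Reverse complement of CCAATGCAGGGGGATGCACTTATACCATTCGAAATCGTACTCCGTA is TACGGAGTACGATTTCGAATGGTATAAGTGCATCCCCCTGCATTGG; then T→U.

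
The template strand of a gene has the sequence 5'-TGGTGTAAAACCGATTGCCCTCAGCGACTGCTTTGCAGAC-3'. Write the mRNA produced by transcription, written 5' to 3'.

The mRNA has the sequence of the coding strand (reverse complement of the template) with T→U. Reverse complement of TGGTGTAAAACCGATTGCCCTCAGCGACTGCTTTGCAGAC is GTCTGCAAAGCAGTCGCTGAGGGCAATCGGTTTTACACCA; then T→U.

5'-GUCUGCAAAGCAGUCGCUGAGGGCAAUCGGUUUUACACCA-3'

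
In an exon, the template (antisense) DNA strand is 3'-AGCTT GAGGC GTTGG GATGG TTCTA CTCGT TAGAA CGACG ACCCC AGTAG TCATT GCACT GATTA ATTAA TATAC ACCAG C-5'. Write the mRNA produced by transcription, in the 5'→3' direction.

Reading the template 3'→5' as shown, RNA polymerase pairs each base (A→U, T→A, G↔C) to build mRNA 5'→3' directly.

5′-UCGAACUCCGCAACCCUACCAAGAUGAGCAAUCUUGCUGCUGGGGUCAUCAGUAACGUGACUAAUUAAUUAUAUGUGGUCG-3′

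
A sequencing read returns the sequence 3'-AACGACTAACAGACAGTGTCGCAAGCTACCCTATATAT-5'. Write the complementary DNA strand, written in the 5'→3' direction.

5′-TTGCTGATTGTCTGTCACAGCGTTCGATGGGATATATA-3′

The strand is given 3'→5', so its complement runs 5'→3' in the same left-to-right order: pair each base A↔T, G↔C.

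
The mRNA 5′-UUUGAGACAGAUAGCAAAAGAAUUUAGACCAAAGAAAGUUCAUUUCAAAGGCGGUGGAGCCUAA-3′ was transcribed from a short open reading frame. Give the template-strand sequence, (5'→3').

Replace U with T to get the coding DNA strand: TTTGAGACAGATAGCAAAAGAATTTAGACCAAAGAAAGTTCATTTCAAAGGCGGTGGAGCCTAA. The template strand is its reverse complement (complement AAACTCTGTCTATCGTTTTCTTAAATCTGGTTTCTTTCAAGTAAAGTTTCCGCCACCTCGGATT, then reverse).

5'-TTAGGCTCCACCGCCTTTGAAATGAACTTTCTTTGGTCTAAATTCTTTTGCTATCTGTCTCAAA-3'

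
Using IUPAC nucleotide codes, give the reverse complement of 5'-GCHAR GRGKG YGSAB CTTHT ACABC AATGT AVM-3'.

Standard pairs A↔T, G↔C; ambiguity codes pair R↔Y, M↔K, S↔S, B↔V, H↔D. Complement (CGDTYCYCMCRCSTVGAADATGTVGTTACATBK), then reverse for 5'→3'.

5'-KBTACATTGVTGTADAAGVTSCRCMCYCYTDGC-3'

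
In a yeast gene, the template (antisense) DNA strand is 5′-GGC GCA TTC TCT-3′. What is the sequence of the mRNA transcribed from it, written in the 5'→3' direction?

5'-AGAGAAUGCGCC-3'

The mRNA has the sequence of the coding strand (reverse complement of the template) with T→U. Reverse complement of GGCGCATTCTCT is AGAGAATGCGCC; then T→U.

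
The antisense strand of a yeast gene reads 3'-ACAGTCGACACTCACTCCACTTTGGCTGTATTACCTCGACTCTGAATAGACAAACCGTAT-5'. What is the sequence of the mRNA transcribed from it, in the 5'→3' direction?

5′-UGUCAGCUGUGAGUGAGGUGAAACCGACAUAAUGGAGCUGAGACUUAUCUGUUUGGCAUA-3′

Reading the template 3'→5' as shown, RNA polymerase pairs each base (A→U, T→A, G↔C) to build mRNA 5'→3' directly.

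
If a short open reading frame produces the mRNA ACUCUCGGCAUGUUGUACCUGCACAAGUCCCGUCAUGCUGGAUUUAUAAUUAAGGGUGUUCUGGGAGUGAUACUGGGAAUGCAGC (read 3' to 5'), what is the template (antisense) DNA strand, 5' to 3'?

5′-TGAGAGCCGTACAACATGGACGTGTTCAGGGCAGTACGACCTAAATATTAATTCCCACAAGACCCTCACTATGACCCTTACGTCG-3′

Written 5'→3' the mRNA is CGACGUAAGGGUCAUAGUGAGGGUCUUGUGGGAAUUAAUAUUUAGGUCGUACUGCCCUGAACACGUCCAUGUUGUACGGCUCUCA, so the coding DNA strand is CGACGTAAGGGTCATAGTGAGGGTCTTGTGGGAATTAATATTTAGGTCGTACTGCCCTGAACACGTCCATGTTGTACGGCTCTCA. The template is its reverse complement.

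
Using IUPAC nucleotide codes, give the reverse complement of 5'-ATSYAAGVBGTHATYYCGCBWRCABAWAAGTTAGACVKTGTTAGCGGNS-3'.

5'-SNCCGCTAACAMBGTCTAACTTWTVTGYWVGCGRRATDACVBCTTRSAT-3'

Standard pairs A↔T, G↔C; ambiguity codes pair R↔Y, K↔M, W↔W, S↔S, B↔V, H↔D, N↔N. Complement (TASRTTCBVCADTARRGCGVWYGTVTWTTCAATCTGBMACAATCGCCNS), then reverse for 5'→3'.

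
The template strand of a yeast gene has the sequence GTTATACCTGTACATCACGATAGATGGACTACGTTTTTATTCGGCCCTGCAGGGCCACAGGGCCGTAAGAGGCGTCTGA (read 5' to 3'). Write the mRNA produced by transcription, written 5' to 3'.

The mRNA has the sequence of the coding strand (reverse complement of the template) with T→U. Reverse complement of GTTATACCTGTACATCACGATAGATGGACTACGTTTTTATTCGGCCCTGCAGGGCCACAGGGCCGTAAGAGGCGTCTGA is TCAGACGCCTCTTACGGCCCTGTGGCCCTGCAGGGCCGAATAAAAACGTAGTCCATCTATCGTGATGTACAGGTATAAC; then T→U.

5'-UCAGACGCCUCUUACGGCCCUGUGGCCCUGCAGGGCCGAAUAAAAACGUAGUCCAUCUAUCGUGAUGUACAGGUAUAAC-3'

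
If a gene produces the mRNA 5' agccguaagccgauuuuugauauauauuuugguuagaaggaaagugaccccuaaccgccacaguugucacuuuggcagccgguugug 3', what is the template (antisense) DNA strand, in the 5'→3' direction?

5'-CACAACCGGCTGCCAAAGTGACAACTGTGGCGGTTAGGGGTCACTTTCCTTCTAACCAAAATATATATCAAAAATCGGCTTACGGCT-3'

Replace U with T to get the coding DNA strand: AGCCGTAAGCCGATTTTTGATATATATTTTGGTTAGAAGGAAAGTGACCCCTAACCGCCACAGTTGTCACTTTGGCAGCCGGTTGTG. The template strand is its reverse complement (complement TCGGCATTCGGCTAAAAACTATATATAAAACCAATCTTCCTTTCACTGGGGATTGGCGGTGTCAACAGTGAAACCGTCGGCCAACAC, then reverse).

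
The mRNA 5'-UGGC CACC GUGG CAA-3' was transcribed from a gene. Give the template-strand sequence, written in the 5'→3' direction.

5′-TTGCCACGGTGGCCA-3′

Replace U with T to get the coding DNA strand: TGGCCACCGTGGCAA. The template strand is its reverse complement (complement ACCGGTGGCACCGTT, then reverse).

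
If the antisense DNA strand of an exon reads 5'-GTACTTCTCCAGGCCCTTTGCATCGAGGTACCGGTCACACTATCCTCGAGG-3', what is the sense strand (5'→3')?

5'-CCTCGAGGATAGTGTGACCGGTACCTCGATGCAAAGGGCCTGGAGAAGTAC-3'

The coding strand is complementary and antiparallel to the template: take the complement (A↔T, G↔C) and reverse.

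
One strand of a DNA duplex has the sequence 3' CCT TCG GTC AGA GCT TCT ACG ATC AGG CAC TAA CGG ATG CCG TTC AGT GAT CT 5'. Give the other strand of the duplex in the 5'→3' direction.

The strand is given 3'→5', so its complement runs 5'→3' in the same left-to-right order: pair each base A↔T, G↔C.

5'-GGAAGCCAGTCTCGAAGATGCTAGTCCGTGATTGCCTACGGCAAGTCACTAGA-3'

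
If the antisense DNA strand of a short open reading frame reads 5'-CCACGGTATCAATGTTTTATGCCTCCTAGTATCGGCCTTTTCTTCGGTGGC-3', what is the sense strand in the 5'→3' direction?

5'-GCCACCGAAGAAAAGGCCGATACTAGGAGGCATAAAACATTGATACCGTGG-3'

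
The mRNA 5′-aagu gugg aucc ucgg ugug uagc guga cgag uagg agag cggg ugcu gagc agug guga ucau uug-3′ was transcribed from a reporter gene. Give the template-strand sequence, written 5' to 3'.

5'-CAAATGATCACCACTGCTCAGCACCCGCTCTCCTACTCGTCACGCTACACACCGAGGATCCACACTT-3'

Replace U with T to get the coding DNA strand: AAGTGTGGATCCTCGGTGTGTAGCGTGACGAGTAGGAGAGCGGGTGCTGAGCAGTGGTGATCATTTG. The template strand is its reverse complement (complement TTCACACCTAGGAGCCACACATCGCACTGCTCATCCTCTCGCCCACGACTCGTCACCACTAGTAAAC, then reverse).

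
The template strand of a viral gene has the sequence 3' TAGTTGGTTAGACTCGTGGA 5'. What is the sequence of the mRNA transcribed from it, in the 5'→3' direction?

5'-AUCAACCAAUCUGAGCACCU-3'

Reading the template 3'→5' as shown, RNA polymerase pairs each base (A→U, T→A, G↔C) to build mRNA 5'→3' directly.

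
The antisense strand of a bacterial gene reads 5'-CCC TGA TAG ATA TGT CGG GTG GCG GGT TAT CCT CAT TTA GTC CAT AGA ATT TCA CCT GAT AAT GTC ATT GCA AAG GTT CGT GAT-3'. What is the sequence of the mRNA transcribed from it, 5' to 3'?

5'-AUCACGAACCUUUGCAAUGACAUUAUCAGGUGAAAUUCUAUGGACUAAAUGAGGAUAACCCGCCACCCGACAUAUCUAUCAGGG-3'

The mRNA has the sequence of the coding strand (reverse complement of the template) with T→U. Reverse complement of CCCTGATAGATATGTCGGGTGGCGGGTTATCCTCATTTAGTCCATAGAATTTCACCTGATAATGTCATTGCAAAGGTTCGTGAT is ATCACGAACCTTTGCAATGACATTATCAGGTGAAATTCTATGGACTAAATGAGGATAACCCGCCACCCGACATATCTATCAGGG; then T→U.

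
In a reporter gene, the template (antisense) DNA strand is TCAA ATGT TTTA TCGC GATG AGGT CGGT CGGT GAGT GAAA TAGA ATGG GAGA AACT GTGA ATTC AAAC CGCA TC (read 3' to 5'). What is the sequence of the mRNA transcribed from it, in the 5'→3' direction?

Reading the template 3'→5' as shown, RNA polymerase pairs each base (A→U, T→A, G↔C) to build mRNA 5'→3' directly.

5'-AGUUUACAAAAUAGCGCUACUCCAGCCAGCCACUCACUUUAUCUUACCCUCUUUGACACUUAAGUUUGGCGUAG-3'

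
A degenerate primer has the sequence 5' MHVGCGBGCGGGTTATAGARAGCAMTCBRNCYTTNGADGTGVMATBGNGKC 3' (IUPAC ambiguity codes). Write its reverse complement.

Standard pairs A↔T, G↔C; ambiguity codes pair R↔Y, M↔K, B↔V, D↔H, N↔N. Complement (KDBCGCVCGCCCAATATCTYTCGTKAGVYNGRAANCTHCACBKTAVCNCMG), then reverse for 5'→3'.

5'-GMCNCVATKBCACHTCNAARGNYVGAKTGCTYTCTATAACCCGCVCGCBDK-3'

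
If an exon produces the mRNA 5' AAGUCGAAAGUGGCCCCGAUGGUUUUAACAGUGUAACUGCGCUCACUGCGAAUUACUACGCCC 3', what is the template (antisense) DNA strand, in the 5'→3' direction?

5'-GGGCGTAGTAATTCGCAGTGAGCGCAGTTACACTGTTAAAACCATCGGGGCCACTTTCGACTT-3'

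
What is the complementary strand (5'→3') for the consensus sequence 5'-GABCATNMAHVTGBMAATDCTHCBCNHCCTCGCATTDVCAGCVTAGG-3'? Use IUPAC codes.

Standard pairs A↔T, G↔C; ambiguity codes pair M↔K, B↔V, D↔H, N↔N. Complement (CTVGTANKTDBACVKTTAHGADGVGNDGGAGCGTAAHBGTCGBATCC), then reverse for 5'→3'.

5'-CCTABGCTGBHAATGCGAGGDNGVGDAGHATTKVCABDTKNATGVTC-3'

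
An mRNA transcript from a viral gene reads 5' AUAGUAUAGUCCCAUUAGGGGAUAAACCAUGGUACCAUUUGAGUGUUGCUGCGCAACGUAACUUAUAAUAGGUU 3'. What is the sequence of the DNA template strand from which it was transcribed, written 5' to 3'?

5'-AACCTATTATAAGTTACGTTGCGCAGCAACACTCAAATGGTACCATGGTTTATCCCCTAATGGGACTATACTAT-3'

Replace U with T to get the coding DNA strand: ATAGTATAGTCCCATTAGGGGATAAACCATGGTACCATTTGAGTGTTGCTGCGCAACGTAACTTATAATAGGTT. The template strand is its reverse complement (complement TATCATATCAGGGTAATCCCCTATTTGGTACCATGGTAAACTCACAACGACGCGTTGCATTGAATATTATCCAA, then reverse).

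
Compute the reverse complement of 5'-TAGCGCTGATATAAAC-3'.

Reading the sequence 3'→5' and pairing each base (A↔T, G↔C) gives the reverse complement directly.

5'-GTTTATATCAGCGCTA-3'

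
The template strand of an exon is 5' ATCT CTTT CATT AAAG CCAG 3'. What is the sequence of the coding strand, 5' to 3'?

The coding strand is complementary and antiparallel to the template: take the complement (A↔T, G↔C) and reverse.

5′-CTGGCTTTAATGAAAGAGAT-3′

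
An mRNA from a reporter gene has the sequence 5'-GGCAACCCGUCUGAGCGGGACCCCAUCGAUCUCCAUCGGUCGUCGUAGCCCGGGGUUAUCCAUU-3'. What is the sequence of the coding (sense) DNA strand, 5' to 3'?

5'-GGCAACCCGTCTGAGCGGGACCCCATCGATCTCCATCGGTCGTCGTAGCCCGGGGTTATCCATT-3'

The coding DNA strand has the same 5'→3' sequence as the mRNA with U replaced by T.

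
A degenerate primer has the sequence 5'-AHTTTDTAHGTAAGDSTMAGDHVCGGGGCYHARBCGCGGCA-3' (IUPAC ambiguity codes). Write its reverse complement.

Standard pairs A↔T, G↔C; ambiguity codes pair R↔Y, M↔K, S↔S, B↔V, D↔H. Complement (TDAAAHATDCATTCHSAKTCHDBGCCCCGRDTYVGCGCCGT), then reverse for 5'→3'.

5′-TGCCGCGVYTDRGCCCCGBDHCTKASHCTTACDTAHAAADT-3′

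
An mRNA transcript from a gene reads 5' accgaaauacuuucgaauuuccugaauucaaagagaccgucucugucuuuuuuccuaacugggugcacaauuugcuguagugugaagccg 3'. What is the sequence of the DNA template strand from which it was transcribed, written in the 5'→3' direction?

5'-CGGCTTCACACTACAGCAAATTGTGCACCCAGTTAGGAAAAAAGACAGAGACGGTCTCTTTGAATTCAGGAAATTCGAAAGTATTTCGGT-3'

Replace U with T to get the coding DNA strand: ACCGAAATACTTTCGAATTTCCTGAATTCAAAGAGACCGTCTCTGTCTTTTTTCCTAACTGGGTGCACAATTTGCTGTAGTGTGAAGCCG. The template strand is its reverse complement (complement TGGCTTTATGAAAGCTTAAAGGACTTAAGTTTCTCTGGCAGAGACAGAAAAAAGGATTGACCCACGTGTTAAACGACATCACACTTCGGC, then reverse).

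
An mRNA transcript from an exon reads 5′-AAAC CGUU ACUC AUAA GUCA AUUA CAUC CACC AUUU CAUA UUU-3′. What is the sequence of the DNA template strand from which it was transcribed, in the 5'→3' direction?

5′-AAATATGAAATGGTGGATGTAATTGACTTATGAGTAACGGTTT-3′

Replace U with T to get the coding DNA strand: AAACCGTTACTCATAAGTCAATTACATCCACCATTTCATATTT. The template strand is its reverse complement (complement TTTGGCAATGAGTATTCAGTTAATGTAGGTGGTAAAGTATAAA, then reverse).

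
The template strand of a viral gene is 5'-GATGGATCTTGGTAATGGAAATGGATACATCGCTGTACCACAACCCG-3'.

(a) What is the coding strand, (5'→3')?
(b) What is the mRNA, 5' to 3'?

(a) 5'-CGGGTTGTGGTACAGCGATGTATCCATTTCCATTACCAAGATCCATC-3'
(b) 5'-CGGGUUGUGGUACAGCGAUGUAUCCAUUUCCAUUACCAAGAUCCAUC-3'

(a) The coding strand is the reverse complement of the template: complement CTACCTAGAACCATTACCTTTACCTATGTAGCGACATGGTGTTGGGC, then reverse.
(b) mRNA has the coding-strand sequence with T→U.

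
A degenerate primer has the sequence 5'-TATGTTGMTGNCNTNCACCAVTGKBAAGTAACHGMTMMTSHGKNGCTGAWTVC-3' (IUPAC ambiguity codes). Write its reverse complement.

5′-GBAWTCAGCNMCDSAKKAKCDGTTACTTVMCABTGGTGNANGNCAKCAACATA-3′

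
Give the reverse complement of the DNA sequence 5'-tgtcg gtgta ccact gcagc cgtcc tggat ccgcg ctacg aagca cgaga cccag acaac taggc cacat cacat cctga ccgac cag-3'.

5'-CTGGTCGGTCAGGATGTGATGTGGCCTAGTTGTCTGGGTCTCGTGCTTCGTAGCGCGGATCCAGGACGGCTGCAGTGGTACACCGACA-3'

Complement each base (A↔T, G↔C): ACAGCCACATGGTGACGTCGGCAGGACCTAGGCGCGATGCTTCGTGCTCTGGGTCTGTTGATCCGGTGTAGTGTAGGACTGGCTGGTC. Then reverse.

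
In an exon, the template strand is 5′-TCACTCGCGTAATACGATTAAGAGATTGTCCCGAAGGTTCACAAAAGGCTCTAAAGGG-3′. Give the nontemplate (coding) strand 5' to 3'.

The coding strand is complementary and antiparallel to the template: take the complement (A↔T, G↔C) and reverse.

5'-CCCTTTAGAGCCTTTTGTGAACCTTCGGGACAATCTCTTAATCGTATTACGCGAGTGA-3'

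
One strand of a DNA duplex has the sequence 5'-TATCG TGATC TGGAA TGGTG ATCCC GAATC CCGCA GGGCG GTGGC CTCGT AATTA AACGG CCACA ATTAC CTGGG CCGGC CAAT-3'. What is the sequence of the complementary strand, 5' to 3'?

5'-ATTGGCCGGCCCAGGTAATTGTGGCCGTTTAATTACGAGGCCACCGCCCTGCGGGATTCGGGATCACCATTCCAGATCACGATA-3'

Pairing A↔T and G↔C gives ATAGCACTAGACCTTACCACTAGGGCTTAGGGCGTCCCGCCACCGGAGCATTAATTTGCCGGTGTTAATGGACCCGGCCGGTTA, running 3'→5'. Reverse for the 5'→3' convention.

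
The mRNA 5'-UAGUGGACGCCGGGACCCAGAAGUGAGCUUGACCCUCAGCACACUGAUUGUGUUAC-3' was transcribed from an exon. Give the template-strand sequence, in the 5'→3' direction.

Replace U with T to get the coding DNA strand: TAGTGGACGCCGGGACCCAGAAGTGAGCTTGACCCTCAGCACACTGATTGTGTTAC. The template strand is its reverse complement (complement ATCACCTGCGGCCCTGGGTCTTCACTCGAACTGGGAGTCGTGTGACTAACACAATG, then reverse).

5'-GTAACACAATCAGTGTGCTGAGGGTCAAGCTCACTTCTGGGTCCCGGCGTCCACTA-3'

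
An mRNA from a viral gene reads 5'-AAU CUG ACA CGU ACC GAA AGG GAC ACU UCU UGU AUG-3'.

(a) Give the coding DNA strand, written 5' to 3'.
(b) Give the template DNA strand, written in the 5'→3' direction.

(a) 5'-AATCTGACACGTACCGAAAGGGACACTTCTTGTATG-3'
(b) 5'-CATACAAGAAGTGTCCCTTTCGGTACGTGTCAGATT-3'

(a) The coding strand matches the mRNA with U→T.
(b) The template strand is the reverse complement of the coding strand.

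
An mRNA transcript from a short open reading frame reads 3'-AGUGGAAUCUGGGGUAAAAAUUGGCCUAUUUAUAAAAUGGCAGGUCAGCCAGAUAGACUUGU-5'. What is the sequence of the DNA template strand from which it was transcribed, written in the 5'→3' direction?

5'-TCACCTTAGACCCCATTTTTAACCGGATAAATATTTTACCGTCCAGTCGGTCTATCTGAACA-3'

Written 5'→3' the mRNA is UGUUCAGAUAGACCGACUGGACGGUAAAAUAUUUAUCCGGUUAAAAAUGGGGUCUAAGGUGA, so the coding DNA strand is TGTTCAGATAGACCGACTGGACGGTAAAATATTTATCCGGTTAAAAATGGGGTCTAAGGTGA. The template is its reverse complement.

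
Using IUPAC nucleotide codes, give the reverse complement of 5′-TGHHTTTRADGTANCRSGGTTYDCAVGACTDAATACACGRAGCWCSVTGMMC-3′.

5′-GKKCABSGWGCTYCGTGTATTHAGTCBTGHRAACCSYGNTACHTYAAADDCA-3′

Standard pairs A↔T, G↔C; ambiguity codes pair R↔Y, M↔K, W↔W, S↔S, D↔H, V↔B, N↔N. Complement (ACDDAAAYTHCATNGYSCCAARHGTBCTGAHTTATGTGCYTCGWGSBACKKG), then reverse for 5'→3'.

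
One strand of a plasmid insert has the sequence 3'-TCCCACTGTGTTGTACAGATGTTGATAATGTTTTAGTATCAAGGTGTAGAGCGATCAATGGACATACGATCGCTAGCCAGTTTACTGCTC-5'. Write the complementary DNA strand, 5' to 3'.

The strand is given 3'→5', so its complement runs 5'→3' in the same left-to-right order: pair each base A↔T, G↔C.

5'-AGGGTGACACAACATGTCTACAACTATTACAAAATCATAGTTCCACATCTCGCTAGTTACCTGTATGCTAGCGATCGGTCAAATGACGAG-3'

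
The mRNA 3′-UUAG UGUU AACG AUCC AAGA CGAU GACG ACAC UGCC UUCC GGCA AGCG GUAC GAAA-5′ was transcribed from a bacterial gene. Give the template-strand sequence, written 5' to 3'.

5'-AATCACAATTGCTAGGTTCTGCTACTGCTGTGACGGAAGGCCGTTCGCCATGCTTT-3'

Written 5'→3' the mRNA is AAAGCAUGGCGAACGGCCUUCCGUCACAGCAGUAGCAGAACCUAGCAAUUGUGAUU, so the coding DNA strand is AAAGCATGGCGAACGGCCTTCCGTCACAGCAGTAGCAGAACCTAGCAATTGTGATT. The template is its reverse complement.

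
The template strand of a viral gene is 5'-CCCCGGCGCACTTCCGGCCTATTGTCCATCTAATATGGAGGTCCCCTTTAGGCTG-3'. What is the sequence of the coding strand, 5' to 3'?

5'-CAGCCTAAAGGGGACCTCCATATTAGATGGACAATAGGCCGGAAGTGCGCCGGGG-3'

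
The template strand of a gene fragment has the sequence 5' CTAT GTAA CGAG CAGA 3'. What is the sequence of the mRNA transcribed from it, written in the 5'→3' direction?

The mRNA has the sequence of the coding strand (reverse complement of the template) with T→U. Reverse complement of CTATGTAACGAGCAGA is TCTGCTCGTTACATAG; then T→U.

5'-UCUGCUCGUUACAUAG-3'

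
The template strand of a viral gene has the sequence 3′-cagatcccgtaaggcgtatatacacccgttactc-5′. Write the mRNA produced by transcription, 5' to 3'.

5'-GUCUAGGGCAUUCCGCAUAUAUGUGGGCAAUGAG-3'

Reading the template 3'→5' as shown, RNA polymerase pairs each base (A→U, T→A, G↔C) to build mRNA 5'→3' directly.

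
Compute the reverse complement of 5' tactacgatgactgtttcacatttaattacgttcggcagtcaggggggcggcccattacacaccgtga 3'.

5'-TCACGGTGTGTAATGGGCCGCCCCCCTGACTGCCGAACGTAATTAAATGTGAAACAGTCATCGTAGTA-3'

Complement each base (A↔T, G↔C): ATGATGCTACTGACAAAGTGTAAATTAATGCAAGCCGTCAGTCCCCCCGCCGGGTAATGTGTGGCACT. Then reverse.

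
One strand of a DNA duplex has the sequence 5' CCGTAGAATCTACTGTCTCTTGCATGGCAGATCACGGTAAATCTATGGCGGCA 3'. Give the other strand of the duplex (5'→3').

5'-TGCCGCCATAGATTTACCGTGATCTGCCATGCAAGAGACAGTAGATTCTACGG-3'

The complement of CCGTAGAATCTACTGTCTCTTGCATGGCAGATCACGGTAAATCTATGGCGGCA is GGCATCTTAGATGACAGAGAACGTACCGTCTAGTGCCATTTAGATACCGCCGT (A↔T, G↔C). DNA strands are antiparallel, so the complementary strand runs 3'→5'; reversing gives the 5'→3' form.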